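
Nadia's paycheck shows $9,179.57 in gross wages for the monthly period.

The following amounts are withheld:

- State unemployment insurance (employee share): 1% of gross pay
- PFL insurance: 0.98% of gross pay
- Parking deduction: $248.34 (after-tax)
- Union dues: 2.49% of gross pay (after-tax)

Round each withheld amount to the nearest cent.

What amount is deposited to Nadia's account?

PFL insurance: $9,179.57 × 0.0098 = $89.96
State unemployment insurance (employee share): $9,179.57 × 0.01 = $91.80
Parking deduction: $248.34
Union dues: $9,179.57 × 0.0249 = $228.57
Total deductions = $89.96 + $91.80 + $248.34 + $228.57 = $658.67
Net pay = $9,179.57 − $658.67 = $8,520.90

$8,520.90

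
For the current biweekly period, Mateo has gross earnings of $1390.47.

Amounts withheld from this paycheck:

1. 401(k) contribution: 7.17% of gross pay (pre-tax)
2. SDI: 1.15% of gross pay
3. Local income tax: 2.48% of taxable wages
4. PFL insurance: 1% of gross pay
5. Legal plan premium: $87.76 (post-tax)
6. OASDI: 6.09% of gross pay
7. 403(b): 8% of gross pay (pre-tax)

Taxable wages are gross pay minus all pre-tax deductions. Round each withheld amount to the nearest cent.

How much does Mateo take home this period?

$947.95

401(k) contribution: $1390.47 × 0.0717 = $99.70
403(b): $1390.47 × 0.08 = $111.24
Pre-tax total = $99.70 + $111.24 = $210.94
Taxable wages = $1390.47 − $210.94 = $1179.53
Local income tax: $1179.53 × 0.0248 = $29.25
SDI: $1390.47 × 0.0115 = $15.99
OASDI: $1390.47 × 0.0609 = $84.68
PFL insurance: $1390.47 × 0.01 = $13.90
Legal plan premium: $87.76
Total deductions = $99.70 + $111.24 + $29.25 + $15.99 + $84.68 + $13.90 + $87.76 = $442.52
Net pay = $1390.47 − $442.52 = $947.95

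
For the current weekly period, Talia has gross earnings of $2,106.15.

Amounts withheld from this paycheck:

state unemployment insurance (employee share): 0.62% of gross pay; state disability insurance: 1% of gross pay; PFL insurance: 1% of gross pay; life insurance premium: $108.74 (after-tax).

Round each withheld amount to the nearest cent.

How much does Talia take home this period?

State disability insurance: $2,106.15 × 0.01 = $21.06
State unemployment insurance (employee share): $2,106.15 × 0.0062 = $13.06
PFL insurance: $2,106.15 × 0.01 = $21.06
Life insurance premium: $108.74
Total deductions = $21.06 + $13.06 + $21.06 + $108.74 = $163.92
Net pay = $2,106.15 − $163.92 = $1,942.23

$1,942.23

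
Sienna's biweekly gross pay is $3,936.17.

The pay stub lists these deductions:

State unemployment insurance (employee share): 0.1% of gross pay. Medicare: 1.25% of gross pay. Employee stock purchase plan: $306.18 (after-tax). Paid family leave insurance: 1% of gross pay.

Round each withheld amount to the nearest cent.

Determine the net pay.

$3,537.49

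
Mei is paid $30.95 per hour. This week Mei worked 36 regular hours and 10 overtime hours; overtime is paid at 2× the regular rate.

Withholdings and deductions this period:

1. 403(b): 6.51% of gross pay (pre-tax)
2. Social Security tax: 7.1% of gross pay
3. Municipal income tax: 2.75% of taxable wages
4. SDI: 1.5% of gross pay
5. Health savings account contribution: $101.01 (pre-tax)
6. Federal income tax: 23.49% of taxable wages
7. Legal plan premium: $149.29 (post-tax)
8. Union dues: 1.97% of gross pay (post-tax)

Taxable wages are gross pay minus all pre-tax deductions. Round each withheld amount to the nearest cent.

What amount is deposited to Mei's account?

$788.19

Regular pay: 36 × $30.95 = $1,114.20
Overtime pay: 10 × $30.95 × 2 = $619.00
Gross pay = $1,114.20 + $619.00 = $1,733.20
Health savings account contribution: $101.01
403(b): $1,733.20 × 0.0651 = $112.83
Pre-tax total = $101.01 + $112.83 = $213.84
Taxable wages = $1,733.20 − $213.84 = $1,519.36
Federal income tax: $1,519.36 × 0.2349 = $356.90
Municipal income tax: $1,519.36 × 0.0275 = $41.78
Social Security tax: $1,733.20 × 0.071 = $123.06
SDI: $1,733.20 × 0.015 = $26.00
Legal plan premium: $149.29
Union dues: $1,733.20 × 0.0197 = $34.14
Total deductions = $101.01 + $112.83 + $356.90 + $41.78 + $123.06 + $26.00 + $149.29 + $34.14 = $945.01
Net pay = $1,733.20 − $945.01 = $788.19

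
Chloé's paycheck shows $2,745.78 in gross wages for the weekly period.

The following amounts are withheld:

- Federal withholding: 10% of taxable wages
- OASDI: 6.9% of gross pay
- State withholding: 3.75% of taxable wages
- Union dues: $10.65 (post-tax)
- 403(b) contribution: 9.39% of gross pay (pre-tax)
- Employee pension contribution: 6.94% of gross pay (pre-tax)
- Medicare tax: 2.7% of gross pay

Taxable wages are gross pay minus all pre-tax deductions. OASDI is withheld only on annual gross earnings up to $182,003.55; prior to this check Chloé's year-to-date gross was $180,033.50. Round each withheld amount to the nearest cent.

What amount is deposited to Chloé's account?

Employee pension contribution: $2,745.78 × 0.0694 = $190.56
403(b) contribution: $2,745.78 × 0.0939 = $257.83
Pre-tax total = $190.56 + $257.83 = $448.39
Taxable wages = $2,745.78 − $448.39 = $2,297.39
Federal withholding: $2,297.39 × 0.1 = $229.74
State withholding: $2,297.39 × 0.0375 = $86.15
OASDI: only $182,003.55 − $180,033.50 = $1,970.05 of this check is subject → $1,970.05 × 0.069 = $135.93
Medicare tax: $2,745.78 × 0.027 = $74.14
Union dues: $10.65
Total deductions = $190.56 + $257.83 + $229.74 + $86.15 + $135.93 + $74.14 + $10.65 = $985.00
Net pay = $2,745.78 − $985.00 = $1,760.78

$1,760.78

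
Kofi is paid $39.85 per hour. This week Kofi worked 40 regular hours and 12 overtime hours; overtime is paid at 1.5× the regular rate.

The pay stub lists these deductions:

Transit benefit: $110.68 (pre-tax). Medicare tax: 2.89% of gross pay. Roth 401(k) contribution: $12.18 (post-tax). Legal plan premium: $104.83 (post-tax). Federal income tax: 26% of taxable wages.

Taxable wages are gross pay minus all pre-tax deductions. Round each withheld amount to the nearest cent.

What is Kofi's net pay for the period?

Regular pay: 40 × $39.85 = $1,594.00
Overtime pay: 12 × $39.85 × 1.5 = $717.30
Gross pay = $1,594.00 + $717.30 = $2,311.30
Transit benefit: $110.68
Taxable wages = $2,311.30 − $110.68 = $2,200.62
Federal income tax: $2,200.62 × 0.26 = $572.16
Medicare tax: $2,311.30 × 0.0289 = $66.80
Roth 401(k) contribution: $12.18
Legal plan premium: $104.83
Total deductions = $110.68 + $572.16 + $66.80 + $12.18 + $104.83 = $866.65
Net pay = $2,311.30 − $866.65 = $1,444.65

$1,444.65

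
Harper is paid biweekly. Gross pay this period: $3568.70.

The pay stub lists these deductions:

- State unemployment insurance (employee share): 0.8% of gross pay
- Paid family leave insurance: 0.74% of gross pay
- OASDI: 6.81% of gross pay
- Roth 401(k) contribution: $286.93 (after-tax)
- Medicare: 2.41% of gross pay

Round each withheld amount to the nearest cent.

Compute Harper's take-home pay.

OASDI: $3568.70 × 0.0681 = $243.03
State unemployment insurance (employee share): $3568.70 × 0.008 = $28.55
Paid family leave insurance: $3568.70 × 0.0074 = $26.41
Medicare: $3568.70 × 0.0241 = $86.01
Roth 401(k) contribution: $286.93
Total deductions = $243.03 + $28.55 + $26.41 + $86.01 + $286.93 = $670.93
Net pay = $3568.70 − $670.93 = $2897.77

$2897.77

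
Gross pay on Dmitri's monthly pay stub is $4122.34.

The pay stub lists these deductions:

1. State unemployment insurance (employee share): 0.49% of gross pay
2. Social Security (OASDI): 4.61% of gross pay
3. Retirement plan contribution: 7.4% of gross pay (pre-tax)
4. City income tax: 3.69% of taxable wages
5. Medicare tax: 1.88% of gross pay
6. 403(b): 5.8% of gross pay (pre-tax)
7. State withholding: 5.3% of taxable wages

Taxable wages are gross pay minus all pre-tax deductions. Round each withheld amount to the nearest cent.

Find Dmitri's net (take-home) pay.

403(b): $4122.34 × 0.058 = $239.10
Retirement plan contribution: $4122.34 × 0.074 = $305.05
Pre-tax total = $239.10 + $305.05 = $544.15
Taxable wages = $4122.34 − $544.15 = $3578.19
City income tax: $3578.19 × 0.0369 = $132.04
State withholding: $3578.19 × 0.053 = $189.64
State unemployment insurance (employee share): $4122.34 × 0.0049 = $20.20
Social Security (OASDI): $4122.34 × 0.0461 = $190.04
Medicare tax: $4122.34 × 0.0188 = $77.50
Total deductions = $239.10 + $305.05 + $132.04 + $189.64 + $20.20 + $190.04 + $77.50 = $1153.57
Net pay = $4122.34 − $1153.57 = $2968.77

$2968.77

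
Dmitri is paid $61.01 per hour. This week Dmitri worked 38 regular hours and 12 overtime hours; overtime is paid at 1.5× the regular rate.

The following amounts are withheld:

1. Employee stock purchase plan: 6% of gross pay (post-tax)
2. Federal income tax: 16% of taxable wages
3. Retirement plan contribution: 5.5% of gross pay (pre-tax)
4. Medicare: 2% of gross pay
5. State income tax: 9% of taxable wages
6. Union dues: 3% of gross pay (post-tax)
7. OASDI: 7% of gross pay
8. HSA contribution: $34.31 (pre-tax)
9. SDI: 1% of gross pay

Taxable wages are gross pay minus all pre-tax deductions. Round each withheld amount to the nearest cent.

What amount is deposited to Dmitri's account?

Regular pay: 38 × $61.01 = $2,318.38
Overtime pay: 12 × $61.01 × 1.5 = $1,098.18
Gross pay = $2,318.38 + $1,098.18 = $3,416.56
HSA contribution: $34.31
Retirement plan contribution: $3,416.56 × 0.055 = $187.91
Pre-tax total = $34.31 + $187.91 = $222.22
Taxable wages = $3,416.56 − $222.22 = $3,194.34
State income tax: $3,194.34 × 0.09 = $287.49
Federal income tax: $3,194.34 × 0.16 = $511.09
Medicare: $3,416.56 × 0.02 = $68.33
OASDI: $3,416.56 × 0.07 = $239.16
SDI: $3,416.56 × 0.01 = $34.17
Union dues: $3,416.56 × 0.03 = $102.50
Employee stock purchase plan: $3,416.56 × 0.06 = $204.99
Total deductions = $34.31 + $187.91 + $287.49 + $511.09 + $68.33 + $239.16 + $34.17 + $102.50 + $204.99 = $1,669.95
Net pay = $3,416.56 − $1,669.95 = $1,746.61

$1,746.61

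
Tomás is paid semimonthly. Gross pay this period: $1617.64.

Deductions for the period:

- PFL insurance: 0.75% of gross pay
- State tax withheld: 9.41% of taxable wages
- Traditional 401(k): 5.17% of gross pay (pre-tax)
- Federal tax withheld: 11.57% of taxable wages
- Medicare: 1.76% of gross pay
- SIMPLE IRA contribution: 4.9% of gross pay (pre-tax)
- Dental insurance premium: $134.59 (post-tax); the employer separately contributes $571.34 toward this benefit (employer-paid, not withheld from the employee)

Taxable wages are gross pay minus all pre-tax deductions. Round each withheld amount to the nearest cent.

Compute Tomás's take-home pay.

$974.36

Traditional 401(k): $1617.64 × 0.0517 = $83.63
SIMPLE IRA contribution: $1617.64 × 0.049 = $79.26
Pre-tax total = $83.63 + $79.26 = $162.89
Taxable wages = $1617.64 − $162.89 = $1454.75
State tax withheld: $1454.75 × 0.0941 = $136.89
Federal tax withheld: $1454.75 × 0.1157 = $168.31
PFL insurance: $1617.64 × 0.0075 = $12.13
Medicare: $1617.64 × 0.0176 = $28.47
Dental insurance premium: $134.59
(Employer's $571.34 toward dental insurance premium is not withheld from the employee.)
Total deductions = $83.63 + $79.26 + $136.89 + $168.31 + $12.13 + $28.47 + $134.59 = $643.28
Net pay = $1617.64 − $643.28 = $974.36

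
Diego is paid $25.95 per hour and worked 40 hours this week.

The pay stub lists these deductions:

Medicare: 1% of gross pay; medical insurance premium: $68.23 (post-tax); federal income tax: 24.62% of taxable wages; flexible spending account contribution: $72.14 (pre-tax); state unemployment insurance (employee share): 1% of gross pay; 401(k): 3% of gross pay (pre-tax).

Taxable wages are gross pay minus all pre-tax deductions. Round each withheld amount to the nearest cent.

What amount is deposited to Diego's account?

$615.60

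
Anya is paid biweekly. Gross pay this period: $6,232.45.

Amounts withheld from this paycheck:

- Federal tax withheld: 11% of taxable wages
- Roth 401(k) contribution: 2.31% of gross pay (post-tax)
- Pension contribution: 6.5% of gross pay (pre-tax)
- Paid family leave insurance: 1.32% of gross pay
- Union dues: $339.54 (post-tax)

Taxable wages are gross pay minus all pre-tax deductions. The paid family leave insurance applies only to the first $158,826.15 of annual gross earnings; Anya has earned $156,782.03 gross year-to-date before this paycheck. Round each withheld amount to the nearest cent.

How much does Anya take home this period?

$4,675.84

Pension contribution: $6,232.45 × 0.065 = $405.11
Taxable wages = $6,232.45 − $405.11 = $5,827.34
Federal tax withheld: $5,827.34 × 0.11 = $641.01
Paid family leave insurance: only $158,826.15 − $156,782.03 = $2,044.12 of this check is subject → $2,044.12 × 0.0132 = $26.98
Roth 401(k) contribution: $6,232.45 × 0.0231 = $143.97
Union dues: $339.54
Total deductions = $405.11 + $641.01 + $26.98 + $143.97 + $339.54 = $1,556.61
Net pay = $6,232.45 − $1,556.61 = $4,675.84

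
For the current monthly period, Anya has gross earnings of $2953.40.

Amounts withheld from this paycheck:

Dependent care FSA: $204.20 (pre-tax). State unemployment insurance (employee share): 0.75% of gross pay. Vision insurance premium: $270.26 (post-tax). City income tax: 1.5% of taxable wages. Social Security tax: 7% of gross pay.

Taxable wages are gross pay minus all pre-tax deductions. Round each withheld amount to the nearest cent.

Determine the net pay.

$2208.81

Dependent care FSA: $204.20
Taxable wages = $2953.40 − $204.20 = $2749.20
City income tax: $2749.20 × 0.015 = $41.24
Social Security tax: $2953.40 × 0.07 = $206.74
State unemployment insurance (employee share): $2953.40 × 0.0075 = $22.15
Vision insurance premium: $270.26
Total deductions = $204.20 + $41.24 + $206.74 + $22.15 + $270.26 = $744.59
Net pay = $2953.40 − $744.59 = $2208.81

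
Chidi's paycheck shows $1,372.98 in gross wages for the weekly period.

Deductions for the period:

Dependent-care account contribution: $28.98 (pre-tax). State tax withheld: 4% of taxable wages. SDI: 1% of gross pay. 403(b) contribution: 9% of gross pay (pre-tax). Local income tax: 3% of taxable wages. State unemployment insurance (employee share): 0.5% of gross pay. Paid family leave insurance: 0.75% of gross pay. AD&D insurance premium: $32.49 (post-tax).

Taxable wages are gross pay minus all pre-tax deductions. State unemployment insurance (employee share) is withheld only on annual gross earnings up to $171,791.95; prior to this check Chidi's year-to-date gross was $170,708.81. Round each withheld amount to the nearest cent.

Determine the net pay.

$1,073.06

Dependent-care account contribution: $28.98
403(b) contribution: $1,372.98 × 0.09 = $123.57
Pre-tax total = $28.98 + $123.57 = $152.55
Taxable wages = $1,372.98 − $152.55 = $1,220.43
Local income tax: $1,220.43 × 0.03 = $36.61
State tax withheld: $1,220.43 × 0.04 = $48.82
Paid family leave insurance: $1,372.98 × 0.0075 = $10.30
State unemployment insurance (employee share): only $171,791.95 − $170,708.81 = $1,083.14 of this check is subject → $1,083.14 × 0.005 = $5.42
SDI: $1,372.98 × 0.01 = $13.73
AD&D insurance premium: $32.49
Total deductions = $28.98 + $123.57 + $36.61 + $48.82 + $10.30 + $5.42 + $13.73 + $32.49 = $299.92
Net pay = $1,372.98 − $299.92 = $1,073.06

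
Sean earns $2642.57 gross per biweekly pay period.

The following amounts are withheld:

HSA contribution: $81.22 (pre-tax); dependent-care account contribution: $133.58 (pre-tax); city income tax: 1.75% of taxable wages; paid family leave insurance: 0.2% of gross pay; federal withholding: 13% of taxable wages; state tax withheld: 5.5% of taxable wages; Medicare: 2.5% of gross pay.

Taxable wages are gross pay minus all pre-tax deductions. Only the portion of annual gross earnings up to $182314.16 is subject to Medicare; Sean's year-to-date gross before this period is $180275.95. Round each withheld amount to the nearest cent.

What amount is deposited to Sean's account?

Dependent-care account contribution: $133.58
HSA contribution: $81.22
Pre-tax total = $133.58 + $81.22 = $214.80
Taxable wages = $2642.57 − $214.80 = $2427.77
Federal withholding: $2427.77 × 0.13 = $315.61
State tax withheld: $2427.77 × 0.055 = $133.53
City income tax: $2427.77 × 0.0175 = $42.49
Paid family leave insurance: $2642.57 × 0.002 = $5.29
Medicare: only $182314.16 − $180275.95 = $2038.21 of this check is subject → $2038.21 × 0.025 = $50.96
Total deductions = $133.58 + $81.22 + $315.61 + $133.53 + $42.49 + $5.29 + $50.96 = $762.68
Net pay = $2642.57 − $762.68 = $1879.89

$1879.89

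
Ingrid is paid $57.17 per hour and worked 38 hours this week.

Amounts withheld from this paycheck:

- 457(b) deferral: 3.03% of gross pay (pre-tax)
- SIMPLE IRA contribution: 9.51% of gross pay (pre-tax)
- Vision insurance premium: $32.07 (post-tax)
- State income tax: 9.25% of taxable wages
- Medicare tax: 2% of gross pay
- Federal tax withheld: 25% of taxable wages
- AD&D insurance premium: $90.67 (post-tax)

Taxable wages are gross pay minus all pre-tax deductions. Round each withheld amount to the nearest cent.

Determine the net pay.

$1083.08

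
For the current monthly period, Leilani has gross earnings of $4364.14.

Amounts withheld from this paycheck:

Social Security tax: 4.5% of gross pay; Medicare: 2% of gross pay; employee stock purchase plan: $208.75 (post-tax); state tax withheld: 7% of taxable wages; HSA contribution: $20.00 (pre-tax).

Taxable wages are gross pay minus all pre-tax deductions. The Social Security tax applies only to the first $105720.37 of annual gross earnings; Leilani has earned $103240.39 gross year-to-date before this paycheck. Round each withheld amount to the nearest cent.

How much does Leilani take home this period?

$3632.42

HSA contribution: $20.00
Taxable wages = $4364.14 − $20.00 = $4344.14
State tax withheld: $4344.14 × 0.07 = $304.09
Social Security tax: only $105720.37 − $103240.39 = $2479.98 of this check is subject → $2479.98 × 0.045 = $111.60
Medicare: $4364.14 × 0.02 = $87.28
Employee stock purchase plan: $208.75
Total deductions = $20.00 + $304.09 + $111.60 + $87.28 + $208.75 = $731.72
Net pay = $4364.14 − $731.72 = $3632.42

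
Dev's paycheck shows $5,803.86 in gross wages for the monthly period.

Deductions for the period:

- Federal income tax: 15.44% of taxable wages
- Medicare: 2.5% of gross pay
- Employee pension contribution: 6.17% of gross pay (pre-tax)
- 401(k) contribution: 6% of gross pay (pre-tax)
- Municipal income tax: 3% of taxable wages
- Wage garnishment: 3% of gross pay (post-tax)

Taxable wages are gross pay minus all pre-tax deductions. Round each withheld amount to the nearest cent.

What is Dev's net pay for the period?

Employee pension contribution: $5,803.86 × 0.0617 = $358.10
401(k) contribution: $5,803.86 × 0.06 = $348.23
Pre-tax total = $358.10 + $348.23 = $706.33
Taxable wages = $5,803.86 − $706.33 = $5,097.53
Federal income tax: $5,097.53 × 0.1544 = $787.06
Municipal income tax: $5,097.53 × 0.03 = $152.93
Medicare: $5,803.86 × 0.025 = $145.10
Wage garnishment: $5,803.86 × 0.03 = $174.12
Total deductions = $358.10 + $348.23 + $787.06 + $152.93 + $145.10 + $174.12 = $1,965.54
Net pay = $5,803.86 − $1,965.54 = $3,838.32

$3,838.32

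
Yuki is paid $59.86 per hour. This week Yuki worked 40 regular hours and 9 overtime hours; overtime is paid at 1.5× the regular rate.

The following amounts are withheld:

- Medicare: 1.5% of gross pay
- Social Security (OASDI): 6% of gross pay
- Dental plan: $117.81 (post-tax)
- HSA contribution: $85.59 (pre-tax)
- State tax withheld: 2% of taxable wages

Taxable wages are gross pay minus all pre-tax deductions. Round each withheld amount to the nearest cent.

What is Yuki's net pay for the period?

Regular pay: 40 × $59.86 = $2394.40
Overtime pay: 9 × $59.86 × 1.5 = $808.11
Gross pay = $2394.40 + $808.11 = $3202.51
HSA contribution: $85.59
Taxable wages = $3202.51 − $85.59 = $3116.92
State tax withheld: $3116.92 × 0.02 = $62.34
Social Security (OASDI): $3202.51 × 0.06 = $192.15
Medicare: $3202.51 × 0.015 = $48.04
Dental plan: $117.81
Total deductions = $85.59 + $62.34 + $192.15 + $48.04 + $117.81 = $505.93
Net pay = $3202.51 − $505.93 = $2696.58

$2696.58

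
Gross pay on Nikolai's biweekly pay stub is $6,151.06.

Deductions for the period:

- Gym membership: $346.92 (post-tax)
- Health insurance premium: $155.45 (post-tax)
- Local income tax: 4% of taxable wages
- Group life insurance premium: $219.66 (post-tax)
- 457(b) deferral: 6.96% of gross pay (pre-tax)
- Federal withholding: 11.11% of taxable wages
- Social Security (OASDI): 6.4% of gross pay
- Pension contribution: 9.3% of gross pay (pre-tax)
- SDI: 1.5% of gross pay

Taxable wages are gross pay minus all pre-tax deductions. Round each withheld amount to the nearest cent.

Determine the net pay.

Pension contribution: $6,151.06 × 0.093 = $572.05
457(b) deferral: $6,151.06 × 0.0696 = $428.11
Pre-tax total = $572.05 + $428.11 = $1,000.16
Taxable wages = $6,151.06 − $1,000.16 = $5,150.90
Federal withholding: $5,150.90 × 0.1111 = $572.26
Local income tax: $5,150.90 × 0.04 = $206.04
SDI: $6,151.06 × 0.015 = $92.27
Social Security (OASDI): $6,151.06 × 0.064 = $393.67
Health insurance premium: $155.45
Gym membership: $346.92
Group life insurance premium: $219.66
Total deductions = $572.05 + $428.11 + $572.26 + $206.04 + $92.27 + $393.67 + $155.45 + $346.92 + $219.66 = $2,986.43
Net pay = $6,151.06 − $2,986.43 = $3,164.63

$3,164.63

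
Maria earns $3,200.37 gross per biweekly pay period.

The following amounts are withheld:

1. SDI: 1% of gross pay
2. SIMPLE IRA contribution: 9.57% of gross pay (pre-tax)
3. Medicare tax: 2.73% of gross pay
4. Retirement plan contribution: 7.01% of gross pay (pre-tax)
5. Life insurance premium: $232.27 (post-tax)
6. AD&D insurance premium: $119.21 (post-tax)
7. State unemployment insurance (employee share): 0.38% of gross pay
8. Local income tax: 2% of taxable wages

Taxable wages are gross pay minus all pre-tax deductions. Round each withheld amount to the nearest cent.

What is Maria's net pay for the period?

$2,133.34

Retirement plan contribution: $3,200.37 × 0.0701 = $224.35
SIMPLE IRA contribution: $3,200.37 × 0.0957 = $306.28
Pre-tax total = $224.35 + $306.28 = $530.63
Taxable wages = $3,200.37 − $530.63 = $2,669.74
Local income tax: $2,669.74 × 0.02 = $53.39
SDI: $3,200.37 × 0.01 = $32.00
State unemployment insurance (employee share): $3,200.37 × 0.0038 = $12.16
Medicare tax: $3,200.37 × 0.0273 = $87.37
AD&D insurance premium: $119.21
Life insurance premium: $232.27
Total deductions = $224.35 + $306.28 + $53.39 + $32.00 + $12.16 + $87.37 + $119.21 + $232.27 = $1,067.03
Net pay = $3,200.37 − $1,067.03 = $2,133.34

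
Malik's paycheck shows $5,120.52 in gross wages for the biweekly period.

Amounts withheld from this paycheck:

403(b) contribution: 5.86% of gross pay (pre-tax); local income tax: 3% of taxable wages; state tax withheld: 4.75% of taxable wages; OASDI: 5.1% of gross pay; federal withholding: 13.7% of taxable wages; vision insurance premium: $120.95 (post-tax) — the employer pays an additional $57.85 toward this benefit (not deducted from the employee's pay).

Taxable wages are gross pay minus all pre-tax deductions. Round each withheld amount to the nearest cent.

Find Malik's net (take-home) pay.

$3,404.38

403(b) contribution: $5,120.52 × 0.0586 = $300.06
Taxable wages = $5,120.52 − $300.06 = $4,820.46
Federal withholding: $4,820.46 × 0.137 = $660.40
State tax withheld: $4,820.46 × 0.0475 = $228.97
Local income tax: $4,820.46 × 0.03 = $144.61
OASDI: $5,120.52 × 0.051 = $261.15
Vision insurance premium: $120.95
(Employer's $57.85 toward vision insurance premium is not withheld from the employee.)
Total deductions = $300.06 + $660.40 + $228.97 + $144.61 + $261.15 + $120.95 = $1,716.14
Net pay = $5,120.52 − $1,716.14 = $3,404.38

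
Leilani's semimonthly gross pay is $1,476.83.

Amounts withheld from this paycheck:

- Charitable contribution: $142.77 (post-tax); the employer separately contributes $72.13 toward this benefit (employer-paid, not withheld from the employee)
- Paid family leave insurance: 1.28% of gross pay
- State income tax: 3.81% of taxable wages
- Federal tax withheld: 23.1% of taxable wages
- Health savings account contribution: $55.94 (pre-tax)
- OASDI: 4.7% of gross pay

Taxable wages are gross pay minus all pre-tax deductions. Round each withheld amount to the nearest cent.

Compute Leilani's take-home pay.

$807.44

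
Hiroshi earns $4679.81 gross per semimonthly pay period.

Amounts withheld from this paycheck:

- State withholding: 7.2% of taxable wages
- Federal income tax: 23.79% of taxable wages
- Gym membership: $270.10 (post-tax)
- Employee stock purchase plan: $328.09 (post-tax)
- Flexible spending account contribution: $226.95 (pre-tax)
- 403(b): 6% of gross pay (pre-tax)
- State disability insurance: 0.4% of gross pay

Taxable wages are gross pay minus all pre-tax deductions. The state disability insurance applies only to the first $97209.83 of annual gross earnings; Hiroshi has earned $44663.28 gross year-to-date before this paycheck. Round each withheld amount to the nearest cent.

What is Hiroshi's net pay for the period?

Flexible spending account contribution: $226.95
403(b): $4679.81 × 0.06 = $280.79
Pre-tax total = $226.95 + $280.79 = $507.74
Taxable wages = $4679.81 − $507.74 = $4172.07
State withholding: $4172.07 × 0.072 = $300.39
Federal income tax: $4172.07 × 0.2379 = $992.54
State disability insurance: cap not yet reached, full $4679.81 is subject → $4679.81 × 0.004 = $18.72
Gym membership: $270.10
Employee stock purchase plan: $328.09
Total deductions = $226.95 + $280.79 + $300.39 + $992.54 + $18.72 + $270.10 + $328.09 = $2417.58
Net pay = $4679.81 − $2417.58 = $2262.23

$2262.23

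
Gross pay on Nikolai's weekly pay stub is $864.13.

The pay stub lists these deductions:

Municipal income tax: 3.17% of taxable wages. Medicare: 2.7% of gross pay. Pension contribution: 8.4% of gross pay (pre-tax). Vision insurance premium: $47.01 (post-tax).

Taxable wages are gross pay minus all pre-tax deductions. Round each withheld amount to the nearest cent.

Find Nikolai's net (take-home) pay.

Pension contribution: $864.13 × 0.084 = $72.59
Taxable wages = $864.13 − $72.59 = $791.54
Municipal income tax: $791.54 × 0.0317 = $25.09
Medicare: $864.13 × 0.027 = $23.33
Vision insurance premium: $47.01
Total deductions = $72.59 + $25.09 + $23.33 + $47.01 = $168.02
Net pay = $864.13 − $168.02 = $696.11

$696.11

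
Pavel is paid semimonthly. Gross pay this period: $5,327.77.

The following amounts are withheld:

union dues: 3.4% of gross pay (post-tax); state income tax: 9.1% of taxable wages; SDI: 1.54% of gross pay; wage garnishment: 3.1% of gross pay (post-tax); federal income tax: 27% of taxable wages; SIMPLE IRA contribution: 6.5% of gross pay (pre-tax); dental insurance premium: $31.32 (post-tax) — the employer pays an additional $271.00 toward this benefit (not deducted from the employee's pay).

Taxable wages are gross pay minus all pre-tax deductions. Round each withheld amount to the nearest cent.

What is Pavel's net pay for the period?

SIMPLE IRA contribution: $5,327.77 × 0.065 = $346.31
Taxable wages = $5,327.77 − $346.31 = $4,981.46
State income tax: $4,981.46 × 0.091 = $453.31
Federal income tax: $4,981.46 × 0.27 = $1,344.99
SDI: $5,327.77 × 0.0154 = $82.05
Wage garnishment: $5,327.77 × 0.031 = $165.16
Union dues: $5,327.77 × 0.034 = $181.14
Dental insurance premium: $31.32
(Employer's $271.00 toward dental insurance premium is not withheld from the employee.)
Total deductions = $346.31 + $453.31 + $1,344.99 + $82.05 + $165.16 + $181.14 + $31.32 = $2,604.28
Net pay = $5,327.77 − $2,604.28 = $2,723.49

$2,723.49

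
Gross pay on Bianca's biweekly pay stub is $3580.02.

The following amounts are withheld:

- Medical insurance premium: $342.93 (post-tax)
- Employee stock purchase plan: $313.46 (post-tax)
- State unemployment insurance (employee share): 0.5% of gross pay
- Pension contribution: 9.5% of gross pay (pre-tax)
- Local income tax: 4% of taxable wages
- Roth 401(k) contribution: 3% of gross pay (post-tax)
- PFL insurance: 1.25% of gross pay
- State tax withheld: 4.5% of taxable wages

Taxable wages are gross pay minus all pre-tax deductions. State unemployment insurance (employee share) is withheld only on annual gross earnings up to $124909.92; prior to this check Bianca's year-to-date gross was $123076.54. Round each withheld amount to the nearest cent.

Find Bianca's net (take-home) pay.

$2146.81

Pension contribution: $3580.02 × 0.095 = $340.10
Taxable wages = $3580.02 − $340.10 = $3239.92
State tax withheld: $3239.92 × 0.045 = $145.80
Local income tax: $3239.92 × 0.04 = $129.60
State unemployment insurance (employee share): only $124909.92 − $123076.54 = $1833.38 of this check is subject → $1833.38 × 0.005 = $9.17
PFL insurance: $3580.02 × 0.0125 = $44.75
Employee stock purchase plan: $313.46
Medical insurance premium: $342.93
Roth 401(k) contribution: $3580.02 × 0.03 = $107.40
Total deductions = $340.10 + $145.80 + $129.60 + $9.17 + $44.75 + $313.46 + $342.93 + $107.40 = $1433.21
Net pay = $3580.02 − $1433.21 = $2146.81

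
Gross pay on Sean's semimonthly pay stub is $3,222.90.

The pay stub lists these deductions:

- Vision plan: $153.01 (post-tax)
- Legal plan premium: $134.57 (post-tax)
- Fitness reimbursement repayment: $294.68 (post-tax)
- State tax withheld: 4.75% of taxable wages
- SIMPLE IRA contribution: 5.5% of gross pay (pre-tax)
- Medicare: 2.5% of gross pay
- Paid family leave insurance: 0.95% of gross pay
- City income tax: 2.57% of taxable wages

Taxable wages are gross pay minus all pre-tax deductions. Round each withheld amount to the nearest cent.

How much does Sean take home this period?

SIMPLE IRA contribution: $3,222.90 × 0.055 = $177.26
Taxable wages = $3,222.90 − $177.26 = $3,045.64
State tax withheld: $3,045.64 × 0.0475 = $144.67
City income tax: $3,045.64 × 0.0257 = $78.27
Paid family leave insurance: $3,222.90 × 0.0095 = $30.62
Medicare: $3,222.90 × 0.025 = $80.57
Legal plan premium: $134.57
Fitness reimbursement repayment: $294.68
Vision plan: $153.01
Total deductions = $177.26 + $144.67 + $78.27 + $30.62 + $80.57 + $134.57 + $294.68 + $153.01 = $1,093.65
Net pay = $3,222.90 − $1,093.65 = $2,129.25

$2,129.25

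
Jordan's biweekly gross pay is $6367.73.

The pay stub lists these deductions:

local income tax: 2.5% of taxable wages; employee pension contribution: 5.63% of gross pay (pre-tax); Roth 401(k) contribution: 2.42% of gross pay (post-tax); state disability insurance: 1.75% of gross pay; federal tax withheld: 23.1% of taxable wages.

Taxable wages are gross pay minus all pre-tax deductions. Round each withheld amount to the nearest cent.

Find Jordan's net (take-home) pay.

Employee pension contribution: $6367.73 × 0.0563 = $358.50
Taxable wages = $6367.73 − $358.50 = $6009.23
Local income tax: $6009.23 × 0.025 = $150.23
Federal tax withheld: $6009.23 × 0.231 = $1388.13
State disability insurance: $6367.73 × 0.0175 = $111.44
Roth 401(k) contribution: $6367.73 × 0.0242 = $154.10
Total deductions = $358.50 + $150.23 + $1388.13 + $111.44 + $154.10 = $2162.40
Net pay = $6367.73 − $2162.40 = $4205.33

$4205.33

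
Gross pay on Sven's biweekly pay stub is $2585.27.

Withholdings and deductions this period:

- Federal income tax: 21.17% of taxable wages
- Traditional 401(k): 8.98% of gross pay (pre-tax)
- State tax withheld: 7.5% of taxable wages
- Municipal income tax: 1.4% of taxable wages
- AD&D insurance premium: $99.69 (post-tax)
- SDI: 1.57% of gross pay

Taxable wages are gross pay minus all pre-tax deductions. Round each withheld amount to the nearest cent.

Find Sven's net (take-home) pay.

Traditional 401(k): $2585.27 × 0.0898 = $232.16
Taxable wages = $2585.27 − $232.16 = $2353.11
Municipal income tax: $2353.11 × 0.014 = $32.94
Federal income tax: $2353.11 × 0.2117 = $498.15
State tax withheld: $2353.11 × 0.075 = $176.48
SDI: $2585.27 × 0.0157 = $40.59
AD&D insurance premium: $99.69
Total deductions = $232.16 + $32.94 + $498.15 + $176.48 + $40.59 + $99.69 = $1080.01
Net pay = $2585.27 − $1080.01 = $1505.26

$1505.26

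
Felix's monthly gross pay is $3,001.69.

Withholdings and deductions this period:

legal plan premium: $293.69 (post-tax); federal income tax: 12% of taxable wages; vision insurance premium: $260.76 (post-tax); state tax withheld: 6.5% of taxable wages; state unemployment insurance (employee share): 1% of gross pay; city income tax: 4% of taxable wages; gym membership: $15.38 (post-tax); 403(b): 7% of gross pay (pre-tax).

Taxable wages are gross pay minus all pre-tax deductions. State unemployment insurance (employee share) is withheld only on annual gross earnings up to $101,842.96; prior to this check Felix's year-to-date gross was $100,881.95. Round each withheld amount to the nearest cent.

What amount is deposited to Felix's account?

$1,584.03

403(b): $3,001.69 × 0.07 = $210.12
Taxable wages = $3,001.69 − $210.12 = $2,791.57
Federal income tax: $2,791.57 × 0.12 = $334.99
State tax withheld: $2,791.57 × 0.065 = $181.45
City income tax: $2,791.57 × 0.04 = $111.66
State unemployment insurance (employee share): only $101,842.96 − $100,881.95 = $961.01 of this check is subject → $961.01 × 0.01 = $9.61
Vision insurance premium: $260.76
Legal plan premium: $293.69
Gym membership: $15.38
Total deductions = $210.12 + $334.99 + $181.45 + $111.66 + $9.61 + $260.76 + $293.69 + $15.38 = $1,417.66
Net pay = $3,001.69 − $1,417.66 = $1,584.03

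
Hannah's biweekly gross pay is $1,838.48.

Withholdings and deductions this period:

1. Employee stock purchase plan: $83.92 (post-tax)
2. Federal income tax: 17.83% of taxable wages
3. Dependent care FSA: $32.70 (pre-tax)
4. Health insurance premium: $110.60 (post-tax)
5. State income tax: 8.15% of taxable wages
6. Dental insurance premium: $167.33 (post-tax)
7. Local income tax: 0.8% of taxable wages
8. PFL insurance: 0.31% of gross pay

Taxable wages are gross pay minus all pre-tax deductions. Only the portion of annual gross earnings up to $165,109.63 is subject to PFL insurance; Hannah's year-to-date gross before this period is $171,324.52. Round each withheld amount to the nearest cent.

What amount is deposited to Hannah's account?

Dependent care FSA: $32.70
Taxable wages = $1,838.48 − $32.70 = $1,805.78
State income tax: $1,805.78 × 0.0815 = $147.17
Federal income tax: $1,805.78 × 0.1783 = $321.97
Local income tax: $1,805.78 × 0.008 = $14.45
PFL insurance: annual cap $165,109.63 already reached (YTD $171,324.52), so $0.00
Employee stock purchase plan: $83.92
Health insurance premium: $110.60
Dental insurance premium: $167.33
Total deductions = $32.70 + $147.17 + $321.97 + $14.45 + $0.00 + $83.92 + $110.60 + $167.33 = $878.14
Net pay = $1,838.48 − $878.14 = $960.34

$960.34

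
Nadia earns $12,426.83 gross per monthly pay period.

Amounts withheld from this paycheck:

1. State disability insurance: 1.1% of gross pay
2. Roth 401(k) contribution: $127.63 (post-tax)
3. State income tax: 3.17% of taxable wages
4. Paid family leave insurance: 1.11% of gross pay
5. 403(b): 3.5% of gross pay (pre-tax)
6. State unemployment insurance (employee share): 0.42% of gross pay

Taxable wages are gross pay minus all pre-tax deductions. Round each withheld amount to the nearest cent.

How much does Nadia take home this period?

403(b): $12,426.83 × 0.035 = $434.94
Taxable wages = $12,426.83 − $434.94 = $11,991.89
State income tax: $11,991.89 × 0.0317 = $380.14
Paid family leave insurance: $12,426.83 × 0.0111 = $137.94
State unemployment insurance (employee share): $12,426.83 × 0.0042 = $52.19
State disability insurance: $12,426.83 × 0.011 = $136.70
Roth 401(k) contribution: $127.63
Total deductions = $434.94 + $380.14 + $137.94 + $52.19 + $136.70 + $127.63 = $1,269.54
Net pay = $12,426.83 − $1,269.54 = $11,157.29

$11,157.29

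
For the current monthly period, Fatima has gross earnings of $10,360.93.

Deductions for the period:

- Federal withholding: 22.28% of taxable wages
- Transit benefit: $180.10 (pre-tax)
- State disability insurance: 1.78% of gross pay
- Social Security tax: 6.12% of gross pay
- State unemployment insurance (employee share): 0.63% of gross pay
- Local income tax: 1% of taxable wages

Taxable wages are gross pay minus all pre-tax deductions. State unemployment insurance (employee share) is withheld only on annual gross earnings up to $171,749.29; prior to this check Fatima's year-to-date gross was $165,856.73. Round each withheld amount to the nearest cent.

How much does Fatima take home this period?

Transit benefit: $180.10
Taxable wages = $10,360.93 − $180.10 = $10,180.83
Federal withholding: $10,180.83 × 0.2228 = $2,268.29
Local income tax: $10,180.83 × 0.01 = $101.81
State disability insurance: $10,360.93 × 0.0178 = $184.42
State unemployment insurance (employee share): only $171,749.29 − $165,856.73 = $5,892.56 of this check is subject → $5,892.56 × 0.0063 = $37.12
Social Security tax: $10,360.93 × 0.0612 = $634.09
Total deductions = $180.10 + $2,268.29 + $101.81 + $184.42 + $37.12 + $634.09 = $3,405.83
Net pay = $10,360.93 − $3,405.83 = $6,955.10

$6,955.10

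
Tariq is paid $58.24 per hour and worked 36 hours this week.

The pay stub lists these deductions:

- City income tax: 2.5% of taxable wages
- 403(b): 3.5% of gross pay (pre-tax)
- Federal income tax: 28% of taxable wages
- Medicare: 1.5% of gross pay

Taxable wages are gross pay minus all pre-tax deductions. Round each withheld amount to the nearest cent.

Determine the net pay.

$1,374.72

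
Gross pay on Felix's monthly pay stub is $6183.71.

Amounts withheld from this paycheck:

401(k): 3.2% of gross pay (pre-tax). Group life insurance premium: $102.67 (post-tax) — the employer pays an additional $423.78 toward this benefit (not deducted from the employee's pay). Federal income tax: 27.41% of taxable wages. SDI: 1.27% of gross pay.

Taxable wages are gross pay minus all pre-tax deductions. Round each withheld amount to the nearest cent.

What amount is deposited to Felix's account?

401(k): $6183.71 × 0.032 = $197.88
Taxable wages = $6183.71 − $197.88 = $5985.83
Federal income tax: $5985.83 × 0.2741 = $1640.72
SDI: $6183.71 × 0.0127 = $78.53
Group life insurance premium: $102.67
(Employer's $423.78 toward group life insurance premium is not withheld from the employee.)
Total deductions = $197.88 + $1640.72 + $78.53 + $102.67 = $2019.80
Net pay = $6183.71 − $2019.80 = $4163.91

$4163.91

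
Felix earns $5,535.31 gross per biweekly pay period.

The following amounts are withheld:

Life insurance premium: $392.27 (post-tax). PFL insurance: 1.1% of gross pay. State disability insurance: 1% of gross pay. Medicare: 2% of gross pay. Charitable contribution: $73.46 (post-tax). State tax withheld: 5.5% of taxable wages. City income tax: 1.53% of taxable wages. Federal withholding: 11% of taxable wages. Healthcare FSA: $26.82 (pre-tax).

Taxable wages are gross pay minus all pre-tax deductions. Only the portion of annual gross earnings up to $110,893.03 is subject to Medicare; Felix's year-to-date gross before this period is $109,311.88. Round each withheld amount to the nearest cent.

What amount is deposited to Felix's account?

$3,901.72

Healthcare FSA: $26.82
Taxable wages = $5,535.31 − $26.82 = $5,508.49
City income tax: $5,508.49 × 0.0153 = $84.28
State tax withheld: $5,508.49 × 0.055 = $302.97
Federal withholding: $5,508.49 × 0.11 = $605.93
Medicare: only $110,893.03 − $109,311.88 = $1,581.15 of this check is subject → $1,581.15 × 0.02 = $31.62
PFL insurance: $5,535.31 × 0.011 = $60.89
State disability insurance: $5,535.31 × 0.01 = $55.35
Charitable contribution: $73.46
Life insurance premium: $392.27
Total deductions = $26.82 + $84.28 + $302.97 + $605.93 + $31.62 + $60.89 + $55.35 + $73.46 + $392.27 = $1,633.59
Net pay = $5,535.31 − $1,633.59 = $3,901.72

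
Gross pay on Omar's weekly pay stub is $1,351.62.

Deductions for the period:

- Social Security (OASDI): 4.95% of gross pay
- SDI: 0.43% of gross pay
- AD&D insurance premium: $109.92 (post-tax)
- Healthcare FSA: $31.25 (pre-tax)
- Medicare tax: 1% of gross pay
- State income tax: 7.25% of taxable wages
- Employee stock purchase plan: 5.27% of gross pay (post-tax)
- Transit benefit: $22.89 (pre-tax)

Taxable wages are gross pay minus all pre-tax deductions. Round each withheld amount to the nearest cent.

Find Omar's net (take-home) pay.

Healthcare FSA: $31.25
Transit benefit: $22.89
Pre-tax total = $31.25 + $22.89 = $54.14
Taxable wages = $1,351.62 − $54.14 = $1,297.48
State income tax: $1,297.48 × 0.0725 = $94.07
SDI: $1,351.62 × 0.0043 = $5.81
Social Security (OASDI): $1,351.62 × 0.0495 = $66.91
Medicare tax: $1,351.62 × 0.01 = $13.52
AD&D insurance premium: $109.92
Employee stock purchase plan: $1,351.62 × 0.0527 = $71.23
Total deductions = $31.25 + $22.89 + $94.07 + $5.81 + $66.91 + $13.52 + $109.92 + $71.23 = $415.60
Net pay = $1,351.62 − $415.60 = $936.02

$936.02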